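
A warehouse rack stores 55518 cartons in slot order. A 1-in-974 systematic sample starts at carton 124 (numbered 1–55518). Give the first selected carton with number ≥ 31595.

k = 974
Steps past start: ⌈(31595 − 124)/974⌉ = ⌈31471/974⌉ = 33
Selected carton: 124 + 33×974 = 32266

32266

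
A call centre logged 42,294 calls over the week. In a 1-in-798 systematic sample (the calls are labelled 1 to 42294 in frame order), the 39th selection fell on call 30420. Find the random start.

k = 798
r = 30420 − (39−1)×798 = 30420 − 30324 = 96

96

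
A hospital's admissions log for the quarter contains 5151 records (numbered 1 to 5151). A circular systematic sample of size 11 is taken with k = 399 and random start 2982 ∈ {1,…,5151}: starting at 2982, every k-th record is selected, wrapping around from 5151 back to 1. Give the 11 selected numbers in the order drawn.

Selection 1: 2982
Selection 2: 2982 + 399 = 3381
Selection 3: 3381 + 399 = 3780
Selection 4: 3780 + 399 = 4179
Selection 5: 4179 + 399 = 4578
Selection 6: 4578 + 399 = 4977
Selection 7: 4977 + 399 = 5376 → 5376 − 5151 = 225
Selection 8: 225 + 399 = 624
Selection 9: 624 + 399 = 1023
Selection 10: 1023 + 399 = 1422
Selection 11: 1422 + 399 = 1821

2982, 3381, 3780, 4179, 4578, 4977, 225, 624, 1023, 1422, 1821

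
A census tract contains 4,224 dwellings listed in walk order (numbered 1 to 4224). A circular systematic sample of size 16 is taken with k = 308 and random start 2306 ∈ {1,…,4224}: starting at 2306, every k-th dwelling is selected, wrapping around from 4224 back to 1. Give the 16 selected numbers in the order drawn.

Selection 1: 2306
Selection 2: 2306 + 308 = 2614
Selection 3: 2614 + 308 = 2922
Selection 4: 2922 + 308 = 3230
Selection 5: 3230 + 308 = 3538
Selection 6: 3538 + 308 = 3846
Selection 7: 3846 + 308 = 4154
Selection 8: 4154 + 308 = 4462 → 4462 − 4224 = 238
Selection 9: 238 + 308 = 546
Selection 10: 546 + 308 = 854
Selection 11: 854 + 308 = 1162
Selection 12: 1162 + 308 = 1470
Selection 13: 1470 + 308 = 1778
Selection 14: 1778 + 308 = 2086
Selection 15: 2086 + 308 = 2394
Selection 16: 2394 + 308 = 2702

2306, 2614, 2922, 3230, 3538, 3846, 4154, 238, 546, 854, 1162, 1470, 1778, 2086, 2394, 2702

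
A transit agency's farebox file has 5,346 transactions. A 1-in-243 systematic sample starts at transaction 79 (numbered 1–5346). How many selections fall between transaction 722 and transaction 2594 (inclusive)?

k = 243
First selection ≥ 722: 79 + ⌈(722−79)/243⌉·243 = 79 + 3×243 = 808
Last selection ≤ 2594: 79 + ⌊(2594−79)/243⌋·243 = 79 + 10×243 = 2509
Count = 10 − 3 + 1 = 8

8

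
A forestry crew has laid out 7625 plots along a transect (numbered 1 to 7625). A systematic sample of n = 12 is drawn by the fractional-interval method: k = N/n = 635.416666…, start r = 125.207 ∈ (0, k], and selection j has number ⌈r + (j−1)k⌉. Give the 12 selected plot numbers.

126, 761, 1397, 2032, 2667, 3303, 3938, 4574, 5209, 5844, 6480, 7115

j=1: r + 0k = 125.207 → ⌈·⌉ = 126
j=2: r + 1k = 760.623666… → ⌈·⌉ = 761
j=3: r + 2k = 1396.040333… → ⌈·⌉ = 1397
j=4: r + 3k = 2031.457 → ⌈·⌉ = 2032
j=5: r + 4k = 2666.873666… → ⌈·⌉ = 2667
j=6: r + 5k = 3302.290333… → ⌈·⌉ = 3303
j=7: r + 6k = 3937.707 → ⌈·⌉ = 3938
j=8: r + 7k = 4573.123666… → ⌈·⌉ = 4574
j=9: r + 8k = 5208.540333… → ⌈·⌉ = 5209
j=10: r + 9k = 5843.957 → ⌈·⌉ = 5844
j=11: r + 10k = 6479.373666… → ⌈·⌉ = 6480
j=12: r + 11k = 7114.790333… → ⌈·⌉ = 7115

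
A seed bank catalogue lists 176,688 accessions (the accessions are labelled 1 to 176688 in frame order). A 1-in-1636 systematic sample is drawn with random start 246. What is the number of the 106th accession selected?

172026

k = 1636
106th selection = r + (106−1)·k = 246 + 105×1636 = 246 + 171780 = 172026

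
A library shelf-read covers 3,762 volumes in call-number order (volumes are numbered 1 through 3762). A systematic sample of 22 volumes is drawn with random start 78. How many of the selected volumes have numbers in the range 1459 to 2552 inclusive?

k = 3762/22 = 171
First selection ≥ 1459: 78 + ⌈(1459−78)/171⌉·171 = 78 + 9×171 = 1617
Last selection ≤ 2552: 78 + ⌊(2552−78)/171⌋·171 = 78 + 14×171 = 2472
Count = 14 − 9 + 1 = 6

6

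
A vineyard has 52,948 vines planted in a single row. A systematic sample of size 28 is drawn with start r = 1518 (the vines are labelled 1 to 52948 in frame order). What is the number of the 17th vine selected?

k = 52948/28 = 1891
17th selection = r + (17−1)·k = 1518 + 16×1891 = 1518 + 30256 = 31774

31774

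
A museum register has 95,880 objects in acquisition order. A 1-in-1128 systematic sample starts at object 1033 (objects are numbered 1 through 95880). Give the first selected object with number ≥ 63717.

k = 1128
Steps past start: ⌈(63717 − 1033)/1128⌉ = ⌈62684/1128⌉ = 56
Selected object: 1033 + 56×1128 = 64201

64201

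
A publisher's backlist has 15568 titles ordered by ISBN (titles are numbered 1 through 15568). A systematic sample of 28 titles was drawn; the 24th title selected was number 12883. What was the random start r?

95

k = 15568/28 = 556
r = 12883 − (24−1)×556 = 12883 − 12788 = 95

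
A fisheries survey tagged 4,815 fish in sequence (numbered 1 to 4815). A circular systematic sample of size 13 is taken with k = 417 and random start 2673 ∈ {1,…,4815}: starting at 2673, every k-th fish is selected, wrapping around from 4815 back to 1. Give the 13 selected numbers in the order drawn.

Selection 1: 2673
Selection 2: 2673 + 417 = 3090
Selection 3: 3090 + 417 = 3507
Selection 4: 3507 + 417 = 3924
Selection 5: 3924 + 417 = 4341
Selection 6: 4341 + 417 = 4758
Selection 7: 4758 + 417 = 5175 → 5175 − 4815 = 360
Selection 8: 360 + 417 = 777
Selection 9: 777 + 417 = 1194
Selection 10: 1194 + 417 = 1611
Selection 11: 1611 + 417 = 2028
Selection 12: 2028 + 417 = 2445
Selection 13: 2445 + 417 = 2862

2673, 3090, 3507, 3924, 4341, 4758, 360, 777, 1194, 1611, 2028, 2445, 2862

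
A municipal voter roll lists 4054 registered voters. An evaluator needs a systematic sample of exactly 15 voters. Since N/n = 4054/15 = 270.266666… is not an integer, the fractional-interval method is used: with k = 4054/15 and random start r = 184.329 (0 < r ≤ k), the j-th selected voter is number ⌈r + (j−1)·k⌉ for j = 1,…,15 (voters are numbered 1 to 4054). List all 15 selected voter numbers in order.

j=1: r + 0k = 184.329 → ⌈·⌉ = 185
j=2: r + 1k = 454.595666… → ⌈·⌉ = 455
j=3: r + 2k = 724.862333… → ⌈·⌉ = 725
j=4: r + 3k = 995.129 → ⌈·⌉ = 996
j=5: r + 4k = 1265.395666… → ⌈·⌉ = 1266
j=6: r + 5k = 1535.662333… → ⌈·⌉ = 1536
j=7: r + 6k = 1805.929 → ⌈·⌉ = 1806
j=8: r + 7k = 2076.195666… → ⌈·⌉ = 2077
j=9: r + 8k = 2346.462333… → ⌈·⌉ = 2347
j=10: r + 9k = 2616.729 → ⌈·⌉ = 2617
j=11: r + 10k = 2886.995666… → ⌈·⌉ = 2887
j=12: r + 11k = 3157.262333… → ⌈·⌉ = 3158
j=13: r + 12k = 3427.529 → ⌈·⌉ = 3428
j=14: r + 13k = 3697.795666… → ⌈·⌉ = 3698
j=15: r + 14k = 3968.062333… → ⌈·⌉ = 3969

185, 455, 725, 996, 1266, 1536, 1806, 2077, 2347, 2617, 2887, 3158, 3428, 3698, 3969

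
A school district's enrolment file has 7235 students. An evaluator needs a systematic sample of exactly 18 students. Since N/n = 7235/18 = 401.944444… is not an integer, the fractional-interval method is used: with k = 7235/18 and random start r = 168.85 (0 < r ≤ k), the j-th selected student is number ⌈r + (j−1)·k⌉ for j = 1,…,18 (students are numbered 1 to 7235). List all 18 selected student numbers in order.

j=1: r + 0k = 168.85 → ⌈·⌉ = 169
j=2: r + 1k = 570.794444… → ⌈·⌉ = 571
j=3: r + 2k = 972.738888… → ⌈·⌉ = 973
j=4: r + 3k = 1374.683333… → ⌈·⌉ = 1375
j=5: r + 4k = 1776.627777… → ⌈·⌉ = 1777
j=6: r + 5k = 2178.572222… → ⌈·⌉ = 2179
j=7: r + 6k = 2580.516666… → ⌈·⌉ = 2581
j=8: r + 7k = 2982.461111… → ⌈·⌉ = 2983
j=9: r + 8k = 3384.405555… → ⌈·⌉ = 3385
j=10: r + 9k = 3786.35 → ⌈·⌉ = 3787
j=11: r + 10k = 4188.294444… → ⌈·⌉ = 4189
j=12: r + 11k = 4590.238888… → ⌈·⌉ = 4591
j=13: r + 12k = 4992.183333… → ⌈·⌉ = 4993
j=14: r + 13k = 5394.127777… → ⌈·⌉ = 5395
j=15: r + 14k = 5796.072222… → ⌈·⌉ = 5797
j=16: r + 15k = 6198.016666… → ⌈·⌉ = 6199
j=17: r + 16k = 6599.961111… → ⌈·⌉ = 6600
j=18: r + 17k = 7001.905555… → ⌈·⌉ = 7002

169, 571, 973, 1375, 1777, 2179, 2581, 2983, 3385, 3787, 4189, 4591, 4993, 5395, 5797, 6199, 6600, 7002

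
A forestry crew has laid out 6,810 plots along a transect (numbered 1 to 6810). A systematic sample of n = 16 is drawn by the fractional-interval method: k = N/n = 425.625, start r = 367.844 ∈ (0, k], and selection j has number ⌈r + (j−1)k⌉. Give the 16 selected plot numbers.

j=1: r + 0k = 367.844 → ⌈·⌉ = 368
j=2: r + 1k = 793.469 → ⌈·⌉ = 794
j=3: r + 2k = 1219.094 → ⌈·⌉ = 1220
j=4: r + 3k = 1644.719 → ⌈·⌉ = 1645
j=5: r + 4k = 2070.344 → ⌈·⌉ = 2071
j=6: r + 5k = 2495.969 → ⌈·⌉ = 2496
j=7: r + 6k = 2921.594 → ⌈·⌉ = 2922
j=8: r + 7k = 3347.219 → ⌈·⌉ = 3348
j=9: r + 8k = 3772.844 → ⌈·⌉ = 3773
j=10: r + 9k = 4198.469 → ⌈·⌉ = 4199
j=11: r + 10k = 4624.094 → ⌈·⌉ = 4625
j=12: r + 11k = 5049.719 → ⌈·⌉ = 5050
j=13: r + 12k = 5475.344 → ⌈·⌉ = 5476
j=14: r + 13k = 5900.969 → ⌈·⌉ = 5901
j=15: r + 14k = 6326.594 → ⌈·⌉ = 6327
j=16: r + 15k = 6752.219 → ⌈·⌉ = 6753

368, 794, 1220, 1645, 2071, 2496, 2922, 3348, 3773, 4199, 4625, 5050, 5476, 5901, 6327, 6753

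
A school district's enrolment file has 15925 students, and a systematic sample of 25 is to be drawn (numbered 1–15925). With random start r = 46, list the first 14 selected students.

k = N/n = 15925/25 = 637
student 1: 46
student 2: 46 + 637 = 683
student 3: 683 + 637 = 1320
student 4: 1320 + 637 = 1957
student 5: 1957 + 637 = 2594
student 6: 2594 + 637 = 3231
student 7: 3231 + 637 = 3868
student 8: 3868 + 637 = 4505
student 9: 4505 + 637 = 5142
student 10: 5142 + 637 = 5779
student 11: 5779 + 637 = 6416
student 12: 6416 + 637 = 7053
student 13: 7053 + 637 = 7690
student 14: 7690 + 637 = 8327

46, 683, 1320, 1957, 2594, 3231, 3868, 4505, 5142, 5779, 6416, 7053, 7690, 8327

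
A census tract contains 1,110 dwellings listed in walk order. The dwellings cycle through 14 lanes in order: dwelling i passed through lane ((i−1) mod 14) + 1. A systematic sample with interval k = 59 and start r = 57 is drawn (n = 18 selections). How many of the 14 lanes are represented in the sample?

14

Consecutive selections differ by k = 59, so their lane numbers differ by 59 mod 14 = 3.
gcd(59, 14) = 1, so the sample visits 14/1 = 14 distinct residues mod 14.
Start 57 is lane 1; the lanes hit are 1, 2, 3, 4, 5, 6, 7, 8, 9, 10, 11, 12, 13, 14.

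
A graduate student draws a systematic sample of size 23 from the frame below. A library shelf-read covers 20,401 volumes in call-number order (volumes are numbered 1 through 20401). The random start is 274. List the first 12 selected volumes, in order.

274, 1161, 2048, 2935, 3822, 4709, 5596, 6483, 7370, 8257, 9144, 10031

k = N/n = 20401/23 = 887
volume 1: 274
volume 2: 274 + 887 = 1161
volume 3: 1161 + 887 = 2048
volume 4: 2048 + 887 = 2935
volume 5: 2935 + 887 = 3822
volume 6: 3822 + 887 = 4709
volume 7: 4709 + 887 = 5596
volume 8: 5596 + 887 = 6483
volume 9: 6483 + 887 = 7370
volume 10: 7370 + 887 = 8257
volume 11: 8257 + 887 = 9144
volume 12: 9144 + 887 = 10031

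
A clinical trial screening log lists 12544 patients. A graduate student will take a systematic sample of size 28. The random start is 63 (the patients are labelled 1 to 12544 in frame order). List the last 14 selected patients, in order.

6335, 6783, 7231, 7679, 8127, 8575, 9023, 9471, 9919, 10367, 10815, 11263, 11711, 12159

k = N/n = 12544/28 = 448
15th selection = 63 + 14×448 = 6335
16th: 6335 + 448 = 6783
17th: 6783 + 448 = 7231
18th: 7231 + 448 = 7679
19th: 7679 + 448 = 8127
20th: 8127 + 448 = 8575
21st: 8575 + 448 = 9023
22nd: 9023 + 448 = 9471
23rd: 9471 + 448 = 9919
24th: 9919 + 448 = 10367
25th: 10367 + 448 = 10815
26th: 10815 + 448 = 11263
27th: 11263 + 448 = 11711
28th: 11711 + 448 = 12159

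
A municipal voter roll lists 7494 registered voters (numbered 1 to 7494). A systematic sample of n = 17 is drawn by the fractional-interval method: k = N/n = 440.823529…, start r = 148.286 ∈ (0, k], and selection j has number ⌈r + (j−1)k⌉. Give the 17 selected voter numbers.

149, 590, 1030, 1471, 1912, 2353, 2794, 3235, 3675, 4116, 4557, 4998, 5439, 5879, 6320, 6761, 7202

j=1: r + 0k = 148.286 → ⌈·⌉ = 149
j=2: r + 1k = 589.109529… → ⌈·⌉ = 590
j=3: r + 2k = 1029.933058… → ⌈·⌉ = 1030
j=4: r + 3k = 1470.756588… → ⌈·⌉ = 1471
j=5: r + 4k = 1911.580117… → ⌈·⌉ = 1912
j=6: r + 5k = 2352.403647… → ⌈·⌉ = 2353
j=7: r + 6k = 2793.227176… → ⌈·⌉ = 2794
j=8: r + 7k = 3234.050705… → ⌈·⌉ = 3235
j=9: r + 8k = 3674.874235… → ⌈·⌉ = 3675
j=10: r + 9k = 4115.697764… → ⌈·⌉ = 4116
j=11: r + 10k = 4556.521294… → ⌈·⌉ = 4557
j=12: r + 11k = 4997.344823… → ⌈·⌉ = 4998
j=13: r + 12k = 5438.168352… → ⌈·⌉ = 5439
j=14: r + 13k = 5878.991882… → ⌈·⌉ = 5879
j=15: r + 14k = 6319.815411… → ⌈·⌉ = 6320
j=16: r + 15k = 6760.638941… → ⌈·⌉ = 6761
j=17: r + 16k = 7201.462470… → ⌈·⌉ = 7202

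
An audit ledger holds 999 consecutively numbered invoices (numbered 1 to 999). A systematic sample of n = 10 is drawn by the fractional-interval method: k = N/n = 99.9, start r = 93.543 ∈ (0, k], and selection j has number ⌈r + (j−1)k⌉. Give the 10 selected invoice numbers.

j=1: r + 0k = 93.543 → ⌈·⌉ = 94
j=2: r + 1k = 193.443 → ⌈·⌉ = 194
j=3: r + 2k = 293.343 → ⌈·⌉ = 294
j=4: r + 3k = 393.243 → ⌈·⌉ = 394
j=5: r + 4k = 493.143 → ⌈·⌉ = 494
j=6: r + 5k = 593.043 → ⌈·⌉ = 594
j=7: r + 6k = 692.943 → ⌈·⌉ = 693
j=8: r + 7k = 792.843 → ⌈·⌉ = 793
j=9: r + 8k = 892.743 → ⌈·⌉ = 893
j=10: r + 9k = 992.643 → ⌈·⌉ = 993

94, 194, 294, 394, 494, 594, 693, 793, 893, 993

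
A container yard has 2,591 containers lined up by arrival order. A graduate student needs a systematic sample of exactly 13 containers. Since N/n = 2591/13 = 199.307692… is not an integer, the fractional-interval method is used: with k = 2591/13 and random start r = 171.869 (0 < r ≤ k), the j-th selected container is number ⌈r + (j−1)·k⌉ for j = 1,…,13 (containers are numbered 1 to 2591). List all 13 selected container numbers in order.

j=1: r + 0k = 171.869 → ⌈·⌉ = 172
j=2: r + 1k = 371.176692… → ⌈·⌉ = 372
j=3: r + 2k = 570.484384… → ⌈·⌉ = 571
j=4: r + 3k = 769.792076… → ⌈·⌉ = 770
j=5: r + 4k = 969.099769… → ⌈·⌉ = 970
j=6: r + 5k = 1168.407461… → ⌈·⌉ = 1169
j=7: r + 6k = 1367.715153… → ⌈·⌉ = 1368
j=8: r + 7k = 1567.022846… → ⌈·⌉ = 1568
j=9: r + 8k = 1766.330538… → ⌈·⌉ = 1767
j=10: r + 9k = 1965.638230… → ⌈·⌉ = 1966
j=11: r + 10k = 2164.945923… → ⌈·⌉ = 2165
j=12: r + 11k = 2364.253615… → ⌈·⌉ = 2365
j=13: r + 12k = 2563.561307… → ⌈·⌉ = 2564

172, 372, 571, 770, 970, 1169, 1368, 1568, 1767, 1966, 2165, 2365, 2564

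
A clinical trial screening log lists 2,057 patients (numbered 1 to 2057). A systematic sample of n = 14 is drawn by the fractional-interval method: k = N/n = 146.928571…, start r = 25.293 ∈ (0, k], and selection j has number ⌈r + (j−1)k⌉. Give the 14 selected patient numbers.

j=1: r + 0k = 25.293 → ⌈·⌉ = 26
j=2: r + 1k = 172.221571… → ⌈·⌉ = 173
j=3: r + 2k = 319.150142… → ⌈·⌉ = 320
j=4: r + 3k = 466.078714… → ⌈·⌉ = 467
j=5: r + 4k = 613.007285… → ⌈·⌉ = 614
j=6: r + 5k = 759.935857… → ⌈·⌉ = 760
j=7: r + 6k = 906.864428… → ⌈·⌉ = 907
j=8: r + 7k = 1053.793 → ⌈·⌉ = 1054
j=9: r + 8k = 1200.721571… → ⌈·⌉ = 1201
j=10: r + 9k = 1347.650142… → ⌈·⌉ = 1348
j=11: r + 10k = 1494.578714… → ⌈·⌉ = 1495
j=12: r + 11k = 1641.507285… → ⌈·⌉ = 1642
j=13: r + 12k = 1788.435857… → ⌈·⌉ = 1789
j=14: r + 13k = 1935.364428… → ⌈·⌉ = 1936

26, 173, 320, 467, 614, 760, 907, 1054, 1201, 1348, 1495, 1642, 1789, 1936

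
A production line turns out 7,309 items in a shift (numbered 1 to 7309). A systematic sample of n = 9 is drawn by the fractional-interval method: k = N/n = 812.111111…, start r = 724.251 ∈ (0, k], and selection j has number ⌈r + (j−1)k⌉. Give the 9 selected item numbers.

j=1: r + 0k = 724.251 → ⌈·⌉ = 725
j=2: r + 1k = 1536.362111… → ⌈·⌉ = 1537
j=3: r + 2k = 2348.473222… → ⌈·⌉ = 2349
j=4: r + 3k = 3160.584333… → ⌈·⌉ = 3161
j=5: r + 4k = 3972.695444… → ⌈·⌉ = 3973
j=6: r + 5k = 4784.806555… → ⌈·⌉ = 4785
j=7: r + 6k = 5596.917666… → ⌈·⌉ = 5597
j=8: r + 7k = 6409.028777… → ⌈·⌉ = 6410
j=9: r + 8k = 7221.139888… → ⌈·⌉ = 7222

725, 1537, 2349, 3161, 3973, 4785, 5597, 6410, 7222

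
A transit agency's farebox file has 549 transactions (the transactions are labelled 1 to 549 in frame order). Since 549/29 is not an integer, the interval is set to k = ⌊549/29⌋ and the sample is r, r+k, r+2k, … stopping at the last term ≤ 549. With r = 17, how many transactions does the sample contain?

k = ⌊549/29⌋ = 18
Achieved size = ⌊(549 − 17)/18⌋ + 1 = ⌊532/18⌋ + 1 = 29 + 1 = 30
(last selection: 17 + 29×18 = 539 ≤ 549; next would be 557 > 549)

30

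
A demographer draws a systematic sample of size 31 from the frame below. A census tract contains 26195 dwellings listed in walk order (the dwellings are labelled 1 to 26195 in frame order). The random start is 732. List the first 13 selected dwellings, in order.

732, 1577, 2422, 3267, 4112, 4957, 5802, 6647, 7492, 8337, 9182, 10027, 10872

k = N/n = 26195/31 = 845
dwelling 1: 732
dwelling 2: 732 + 845 = 1577
dwelling 3: 1577 + 845 = 2422
dwelling 4: 2422 + 845 = 3267
dwelling 5: 3267 + 845 = 4112
dwelling 6: 4112 + 845 = 4957
dwelling 7: 4957 + 845 = 5802
dwelling 8: 5802 + 845 = 6647
dwelling 9: 6647 + 845 = 7492
dwelling 10: 7492 + 845 = 8337
dwelling 11: 8337 + 845 = 9182
dwelling 12: 9182 + 845 = 10027
dwelling 13: 10027 + 845 = 10872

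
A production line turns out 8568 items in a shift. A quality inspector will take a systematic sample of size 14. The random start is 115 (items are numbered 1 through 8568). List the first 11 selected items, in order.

k = N/n = 8568/14 = 612
item 1: 115
item 2: 115 + 612 = 727
item 3: 727 + 612 = 1339
item 4: 1339 + 612 = 1951
item 5: 1951 + 612 = 2563
item 6: 2563 + 612 = 3175
item 7: 3175 + 612 = 3787
item 8: 3787 + 612 = 4399
item 9: 4399 + 612 = 5011
item 10: 5011 + 612 = 5623
item 11: 5623 + 612 = 6235

115, 727, 1339, 1951, 2563, 3175, 3787, 4399, 5011, 5623, 6235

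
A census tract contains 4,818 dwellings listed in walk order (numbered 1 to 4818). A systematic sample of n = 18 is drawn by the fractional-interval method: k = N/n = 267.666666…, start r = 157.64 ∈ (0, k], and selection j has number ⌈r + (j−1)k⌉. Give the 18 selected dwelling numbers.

158, 426, 693, 961, 1229, 1496, 1764, 2032, 2299, 2567, 2835, 3102, 3370, 3638, 3905, 4173, 4441, 4708

j=1: r + 0k = 157.64 → ⌈·⌉ = 158
j=2: r + 1k = 425.306666… → ⌈·⌉ = 426
j=3: r + 2k = 692.973333… → ⌈·⌉ = 693
j=4: r + 3k = 960.64 → ⌈·⌉ = 961
j=5: r + 4k = 1228.306666… → ⌈·⌉ = 1229
j=6: r + 5k = 1495.973333… → ⌈·⌉ = 1496
j=7: r + 6k = 1763.64 → ⌈·⌉ = 1764
j=8: r + 7k = 2031.306666… → ⌈·⌉ = 2032
j=9: r + 8k = 2298.973333… → ⌈·⌉ = 2299
j=10: r + 9k = 2566.64 → ⌈·⌉ = 2567
j=11: r + 10k = 2834.306666… → ⌈·⌉ = 2835
j=12: r + 11k = 3101.973333… → ⌈·⌉ = 3102
j=13: r + 12k = 3369.64 → ⌈·⌉ = 3370
j=14: r + 13k = 3637.306666… → ⌈·⌉ = 3638
j=15: r + 14k = 3904.973333… → ⌈·⌉ = 3905
j=16: r + 15k = 4172.64 → ⌈·⌉ = 4173
j=17: r + 16k = 4440.306666… → ⌈·⌉ = 4441
j=18: r + 17k = 4707.973333… → ⌈·⌉ = 4708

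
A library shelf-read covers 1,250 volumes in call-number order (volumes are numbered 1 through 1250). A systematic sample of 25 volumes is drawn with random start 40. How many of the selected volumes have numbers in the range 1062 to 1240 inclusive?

4

k = 1250/25 = 50
First selection ≥ 1062: 40 + ⌈(1062−40)/50⌉·50 = 40 + 21×50 = 1090
Last selection ≤ 1240: 40 + ⌊(1240−40)/50⌋·50 = 40 + 24×50 = 1240
Count = 24 − 21 + 1 = 4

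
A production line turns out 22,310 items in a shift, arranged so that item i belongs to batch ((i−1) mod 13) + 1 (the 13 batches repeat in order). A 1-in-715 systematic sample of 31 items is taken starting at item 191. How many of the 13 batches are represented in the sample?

Consecutive selections differ by k = 715, so their batch numbers differ by 715 mod 13 = 0.
gcd(715, 13) = 13, so the sample visits 13/13 = 1 distinct residues mod 13.
Start 191 is batch 9; the batches hit are 9.

1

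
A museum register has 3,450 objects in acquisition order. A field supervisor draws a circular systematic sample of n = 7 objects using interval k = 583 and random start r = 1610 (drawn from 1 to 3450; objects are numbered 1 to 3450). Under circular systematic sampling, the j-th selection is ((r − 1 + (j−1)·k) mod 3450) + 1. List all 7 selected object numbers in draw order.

Selection 1: 1610
Selection 2: 1610 + 583 = 2193
Selection 3: 2193 + 583 = 2776
Selection 4: 2776 + 583 = 3359
Selection 5: 3359 + 583 = 3942 → 3942 − 3450 = 492
Selection 6: 492 + 583 = 1075
Selection 7: 1075 + 583 = 1658

1610, 2193, 2776, 3359, 492, 1075, 1658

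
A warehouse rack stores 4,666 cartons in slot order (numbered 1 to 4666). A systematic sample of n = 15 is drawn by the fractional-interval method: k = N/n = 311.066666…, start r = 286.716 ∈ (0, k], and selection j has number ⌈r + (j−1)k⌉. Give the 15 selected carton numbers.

j=1: r + 0k = 286.716 → ⌈·⌉ = 287
j=2: r + 1k = 597.782666… → ⌈·⌉ = 598
j=3: r + 2k = 908.849333… → ⌈·⌉ = 909
j=4: r + 3k = 1219.916 → ⌈·⌉ = 1220
j=5: r + 4k = 1530.982666… → ⌈·⌉ = 1531
j=6: r + 5k = 1842.049333… → ⌈·⌉ = 1843
j=7: r + 6k = 2153.116 → ⌈·⌉ = 2154
j=8: r + 7k = 2464.182666… → ⌈·⌉ = 2465
j=9: r + 8k = 2775.249333… → ⌈·⌉ = 2776
j=10: r + 9k = 3086.316 → ⌈·⌉ = 3087
j=11: r + 10k = 3397.382666… → ⌈·⌉ = 3398
j=12: r + 11k = 3708.449333… → ⌈·⌉ = 3709
j=13: r + 12k = 4019.516 → ⌈·⌉ = 4020
j=14: r + 13k = 4330.582666… → ⌈·⌉ = 4331
j=15: r + 14k = 4641.649333… → ⌈·⌉ = 4642

287, 598, 909, 1220, 1531, 1843, 2154, 2465, 2776, 3087, 3398, 3709, 4020, 4331, 4642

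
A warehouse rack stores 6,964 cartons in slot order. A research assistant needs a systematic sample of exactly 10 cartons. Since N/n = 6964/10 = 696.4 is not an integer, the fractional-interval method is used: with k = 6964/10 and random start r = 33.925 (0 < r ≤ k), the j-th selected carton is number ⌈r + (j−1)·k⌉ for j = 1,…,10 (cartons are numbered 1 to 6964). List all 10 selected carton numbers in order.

34, 731, 1427, 2124, 2820, 3516, 4213, 4909, 5606, 6302

j=1: r + 0k = 33.925 → ⌈·⌉ = 34
j=2: r + 1k = 730.325 → ⌈·⌉ = 731
j=3: r + 2k = 1426.725 → ⌈·⌉ = 1427
j=4: r + 3k = 2123.125 → ⌈·⌉ = 2124
j=5: r + 4k = 2819.525 → ⌈·⌉ = 2820
j=6: r + 5k = 3515.925 → ⌈·⌉ = 3516
j=7: r + 6k = 4212.325 → ⌈·⌉ = 4213
j=8: r + 7k = 4908.725 → ⌈·⌉ = 4909
j=9: r + 8k = 5605.125 → ⌈·⌉ = 5606
j=10: r + 9k = 6301.525 → ⌈·⌉ = 6302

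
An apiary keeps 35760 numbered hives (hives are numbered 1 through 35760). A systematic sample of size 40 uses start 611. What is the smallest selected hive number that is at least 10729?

k = 35760/40 = 894
Steps past start: ⌈(10729 − 611)/894⌉ = ⌈10118/894⌉ = 12
Selected hive: 611 + 12×894 = 11339

11339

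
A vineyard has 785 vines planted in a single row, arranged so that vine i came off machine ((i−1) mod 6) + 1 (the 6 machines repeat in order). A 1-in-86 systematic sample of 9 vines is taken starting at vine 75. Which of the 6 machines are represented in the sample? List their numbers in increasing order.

Consecutive selections differ by k = 86, so their machine numbers differ by 86 mod 6 = 2.
gcd(86, 6) = 2, so the sample visits 6/2 = 3 distinct residues mod 6.
Start 75 is machine 3; the machines hit are 1, 3, 5.

1, 3, 5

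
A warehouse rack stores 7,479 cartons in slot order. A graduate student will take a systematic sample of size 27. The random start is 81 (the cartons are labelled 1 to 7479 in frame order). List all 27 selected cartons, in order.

81, 358, 635, 912, 1189, 1466, 1743, 2020, 2297, 2574, 2851, 3128, 3405, 3682, 3959, 4236, 4513, 4790, 5067, 5344, 5621, 5898, 6175, 6452, 6729, 7006, 7283

k = N/n = 7479/27 = 277
carton 1: 81
carton 2: 81 + 277 = 358
carton 3: 358 + 277 = 635
carton 4: 635 + 277 = 912
carton 5: 912 + 277 = 1189
carton 6: 1189 + 277 = 1466
carton 7: 1466 + 277 = 1743
carton 8: 1743 + 277 = 2020
carton 9: 2020 + 277 = 2297
carton 10: 2297 + 277 = 2574
carton 11: 2574 + 277 = 2851
carton 12: 2851 + 277 = 3128
carton 13: 3128 + 277 = 3405
carton 14: 3405 + 277 = 3682
carton 15: 3682 + 277 = 3959
carton 16: 3959 + 277 = 4236
carton 17: 4236 + 277 = 4513
carton 18: 4513 + 277 = 4790
carton 19: 4790 + 277 = 5067
carton 20: 5067 + 277 = 5344
carton 21: 5344 + 277 = 5621
carton 22: 5621 + 277 = 5898
carton 23: 5898 + 277 = 6175
carton 24: 6175 + 277 = 6452
carton 25: 6452 + 277 = 6729
carton 26: 6729 + 277 = 7006
carton 27: 7006 + 277 = 7283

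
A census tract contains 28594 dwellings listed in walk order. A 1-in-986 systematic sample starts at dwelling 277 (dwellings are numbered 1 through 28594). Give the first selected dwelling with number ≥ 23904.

k = 986
Steps past start: ⌈(23904 − 277)/986⌉ = ⌈23627/986⌉ = 24
Selected dwelling: 277 + 24×986 = 23941

23941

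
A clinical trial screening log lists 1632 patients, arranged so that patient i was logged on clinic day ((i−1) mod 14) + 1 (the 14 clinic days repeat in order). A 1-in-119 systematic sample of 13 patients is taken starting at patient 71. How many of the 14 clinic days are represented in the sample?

2

Consecutive selections differ by k = 119, so their clinic day numbers differ by 119 mod 14 = 7.
gcd(119, 14) = 7, so the sample visits 14/7 = 2 distinct residues mod 14.
Start 71 is clinic day 1; the clinic days hit are 1, 8.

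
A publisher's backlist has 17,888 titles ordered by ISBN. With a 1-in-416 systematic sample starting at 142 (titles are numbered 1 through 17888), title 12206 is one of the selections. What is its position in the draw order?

30

k = 416
position = (12206 − 142)/416 + 1 = 12064/416 + 1 = 29 + 1 = 30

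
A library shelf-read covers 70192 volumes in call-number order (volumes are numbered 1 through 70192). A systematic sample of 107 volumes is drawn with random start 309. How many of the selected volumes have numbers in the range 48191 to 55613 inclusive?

k = 70192/107 = 656
First selection ≥ 48191: 309 + ⌈(48191−309)/656⌉·656 = 309 + 73×656 = 48197
Last selection ≤ 55613: 309 + ⌊(55613−309)/656⌋·656 = 309 + 84×656 = 55413
Count = 84 − 73 + 1 = 12

12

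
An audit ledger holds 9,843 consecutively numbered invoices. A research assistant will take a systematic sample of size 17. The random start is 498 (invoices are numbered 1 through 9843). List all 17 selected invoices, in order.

k = N/n = 9843/17 = 579
invoice 1: 498
invoice 2: 498 + 579 = 1077
invoice 3: 1077 + 579 = 1656
invoice 4: 1656 + 579 = 2235
invoice 5: 2235 + 579 = 2814
invoice 6: 2814 + 579 = 3393
invoice 7: 3393 + 579 = 3972
invoice 8: 3972 + 579 = 4551
invoice 9: 4551 + 579 = 5130
invoice 10: 5130 + 579 = 5709
invoice 11: 5709 + 579 = 6288
invoice 12: 6288 + 579 = 6867
invoice 13: 6867 + 579 = 7446
invoice 14: 7446 + 579 = 8025
invoice 15: 8025 + 579 = 8604
invoice 16: 8604 + 579 = 9183
invoice 17: 9183 + 579 = 9762

498, 1077, 1656, 2235, 2814, 3393, 3972, 4551, 5130, 5709, 6288, 6867, 7446, 8025, 8604, 9183, 9762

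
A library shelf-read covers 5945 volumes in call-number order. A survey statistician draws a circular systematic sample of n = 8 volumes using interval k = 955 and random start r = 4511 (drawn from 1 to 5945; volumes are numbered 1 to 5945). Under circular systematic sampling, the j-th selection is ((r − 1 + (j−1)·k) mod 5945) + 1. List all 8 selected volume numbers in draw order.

Selection 1: 4511
Selection 2: 4511 + 955 = 5466
Selection 3: 5466 + 955 = 6421 → 6421 − 5945 = 476
Selection 4: 476 + 955 = 1431
Selection 5: 1431 + 955 = 2386
Selection 6: 2386 + 955 = 3341
Selection 7: 3341 + 955 = 4296
Selection 8: 4296 + 955 = 5251

4511, 5466, 476, 1431, 2386, 3341, 4296, 5251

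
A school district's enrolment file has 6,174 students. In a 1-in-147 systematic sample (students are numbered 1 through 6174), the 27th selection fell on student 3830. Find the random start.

k = 147
r = 3830 − (27−1)×147 = 3830 − 3822 = 8

8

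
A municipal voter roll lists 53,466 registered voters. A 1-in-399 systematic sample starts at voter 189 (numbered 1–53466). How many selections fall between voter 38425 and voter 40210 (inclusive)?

k = 399
First selection ≥ 38425: 189 + ⌈(38425−189)/399⌉·399 = 189 + 96×399 = 38493
Last selection ≤ 40210: 189 + ⌊(40210−189)/399⌋·399 = 189 + 100×399 = 40089
Count = 100 − 96 + 1 = 5

5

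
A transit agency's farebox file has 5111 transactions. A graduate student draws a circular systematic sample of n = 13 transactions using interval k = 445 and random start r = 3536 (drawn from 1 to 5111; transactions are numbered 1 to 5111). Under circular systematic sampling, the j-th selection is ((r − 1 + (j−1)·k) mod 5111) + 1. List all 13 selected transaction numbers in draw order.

3536, 3981, 4426, 4871, 205, 650, 1095, 1540, 1985, 2430, 2875, 3320, 3765

Selection 1: 3536
Selection 2: 3536 + 445 = 3981
Selection 3: 3981 + 445 = 4426
Selection 4: 4426 + 445 = 4871
Selection 5: 4871 + 445 = 5316 → 5316 − 5111 = 205
Selection 6: 205 + 445 = 650
Selection 7: 650 + 445 = 1095
Selection 8: 1095 + 445 = 1540
Selection 9: 1540 + 445 = 1985
Selection 10: 1985 + 445 = 2430
Selection 11: 2430 + 445 = 2875
Selection 12: 2875 + 445 = 3320
Selection 13: 3320 + 445 = 3765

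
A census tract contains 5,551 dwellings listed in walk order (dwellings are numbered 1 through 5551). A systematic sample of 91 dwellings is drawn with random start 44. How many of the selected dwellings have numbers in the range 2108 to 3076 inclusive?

16

k = 5551/91 = 61
First selection ≥ 2108: 44 + ⌈(2108−44)/61⌉·61 = 44 + 34×61 = 2118
Last selection ≤ 3076: 44 + ⌊(3076−44)/61⌋·61 = 44 + 49×61 = 3033
Count = 49 − 34 + 1 = 16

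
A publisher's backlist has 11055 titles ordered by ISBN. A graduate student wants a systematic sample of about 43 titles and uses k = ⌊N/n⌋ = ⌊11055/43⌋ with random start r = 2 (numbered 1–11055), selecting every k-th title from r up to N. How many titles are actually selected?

44

k = ⌊11055/43⌋ = 257
Achieved size = ⌊(11055 − 2)/257⌋ + 1 = ⌊11053/257⌋ + 1 = 43 + 1 = 44
(last selection: 2 + 43×257 = 11053 ≤ 11055; next would be 11310 > 11055)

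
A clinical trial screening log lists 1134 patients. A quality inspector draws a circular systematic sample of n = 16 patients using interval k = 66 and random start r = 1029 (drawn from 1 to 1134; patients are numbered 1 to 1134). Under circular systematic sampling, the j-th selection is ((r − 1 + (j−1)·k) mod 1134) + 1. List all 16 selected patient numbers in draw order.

1029, 1095, 27, 93, 159, 225, 291, 357, 423, 489, 555, 621, 687, 753, 819, 885

Selection 1: 1029
Selection 2: 1029 + 66 = 1095
Selection 3: 1095 + 66 = 1161 → 1161 − 1134 = 27
Selection 4: 27 + 66 = 93
Selection 5: 93 + 66 = 159
Selection 6: 159 + 66 = 225
Selection 7: 225 + 66 = 291
Selection 8: 291 + 66 = 357
Selection 9: 357 + 66 = 423
Selection 10: 423 + 66 = 489
Selection 11: 489 + 66 = 555
Selection 12: 555 + 66 = 621
Selection 13: 621 + 66 = 687
Selection 14: 687 + 66 = 753
Selection 15: 753 + 66 = 819
Selection 16: 819 + 66 = 885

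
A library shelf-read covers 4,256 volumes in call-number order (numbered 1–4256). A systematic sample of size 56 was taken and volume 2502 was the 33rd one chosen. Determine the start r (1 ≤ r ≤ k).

k = 4256/56 = 76
r = 2502 − (33−1)×76 = 2502 − 2432 = 70

70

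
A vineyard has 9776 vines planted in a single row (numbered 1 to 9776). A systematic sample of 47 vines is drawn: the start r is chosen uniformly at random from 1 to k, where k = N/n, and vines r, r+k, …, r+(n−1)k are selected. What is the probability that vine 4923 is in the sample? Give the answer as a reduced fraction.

k = 9776/47 = 208.
Vine 4923 is selected iff r ≡ 4923 (mod 208); exactly one such r in {1,…,208}.
Inclusion probability = 1/208.

1/208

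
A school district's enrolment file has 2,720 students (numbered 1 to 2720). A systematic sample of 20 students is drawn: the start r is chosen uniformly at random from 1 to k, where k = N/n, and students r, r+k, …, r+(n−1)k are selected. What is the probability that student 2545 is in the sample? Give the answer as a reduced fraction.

k = 2720/20 = 136.
Student 2545 is selected iff r ≡ 2545 (mod 136); exactly one such r in {1,…,136}.
Inclusion probability = 1/136.

1/136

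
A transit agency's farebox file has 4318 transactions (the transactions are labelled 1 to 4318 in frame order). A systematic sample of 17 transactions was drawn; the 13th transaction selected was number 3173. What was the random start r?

125

k = 4318/17 = 254
r = 3173 − (13−1)×254 = 3173 − 3048 = 125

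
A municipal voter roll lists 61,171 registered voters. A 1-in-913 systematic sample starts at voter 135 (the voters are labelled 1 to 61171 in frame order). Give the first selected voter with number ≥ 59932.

60393

k = 913
Steps past start: ⌈(59932 − 135)/913⌉ = ⌈59797/913⌉ = 66
Selected voter: 135 + 66×913 = 60393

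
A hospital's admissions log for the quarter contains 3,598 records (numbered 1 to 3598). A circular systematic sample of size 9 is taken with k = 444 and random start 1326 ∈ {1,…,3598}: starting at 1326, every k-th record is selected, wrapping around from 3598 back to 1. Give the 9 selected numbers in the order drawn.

Selection 1: 1326
Selection 2: 1326 + 444 = 1770
Selection 3: 1770 + 444 = 2214
Selection 4: 2214 + 444 = 2658
Selection 5: 2658 + 444 = 3102
Selection 6: 3102 + 444 = 3546
Selection 7: 3546 + 444 = 3990 → 3990 − 3598 = 392
Selection 8: 392 + 444 = 836
Selection 9: 836 + 444 = 1280

1326, 1770, 2214, 2658, 3102, 3546, 392, 836, 1280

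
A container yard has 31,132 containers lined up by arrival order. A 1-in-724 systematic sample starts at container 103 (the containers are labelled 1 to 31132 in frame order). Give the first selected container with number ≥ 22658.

23271

k = 724
Steps past start: ⌈(22658 − 103)/724⌉ = ⌈22555/724⌉ = 32
Selected container: 103 + 32×724 = 23271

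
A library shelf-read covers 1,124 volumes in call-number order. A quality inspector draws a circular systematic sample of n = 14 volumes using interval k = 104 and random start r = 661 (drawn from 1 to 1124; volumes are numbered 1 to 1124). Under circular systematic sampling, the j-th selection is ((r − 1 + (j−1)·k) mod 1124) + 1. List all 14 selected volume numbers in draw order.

Selection 1: 661
Selection 2: 661 + 104 = 765
Selection 3: 765 + 104 = 869
Selection 4: 869 + 104 = 973
Selection 5: 973 + 104 = 1077
Selection 6: 1077 + 104 = 1181 → 1181 − 1124 = 57
Selection 7: 57 + 104 = 161
Selection 8: 161 + 104 = 265
Selection 9: 265 + 104 = 369
Selection 10: 369 + 104 = 473
Selection 11: 473 + 104 = 577
Selection 12: 577 + 104 = 681
Selection 13: 681 + 104 = 785
Selection 14: 785 + 104 = 889

661, 765, 869, 973, 1077, 57, 161, 265, 369, 473, 577, 681, 785, 889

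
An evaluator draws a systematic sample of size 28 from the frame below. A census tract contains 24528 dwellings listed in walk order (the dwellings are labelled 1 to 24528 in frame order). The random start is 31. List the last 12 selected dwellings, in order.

14047, 14923, 15799, 16675, 17551, 18427, 19303, 20179, 21055, 21931, 22807, 23683

k = N/n = 24528/28 = 876
17th selection = 31 + 16×876 = 14047
18th: 14047 + 876 = 14923
19th: 14923 + 876 = 15799
20th: 15799 + 876 = 16675
21st: 16675 + 876 = 17551
22nd: 17551 + 876 = 18427
23rd: 18427 + 876 = 19303
24th: 19303 + 876 = 20179
25th: 20179 + 876 = 21055
26th: 21055 + 876 = 21931
27th: 21931 + 876 = 22807
28th: 22807 + 876 = 23683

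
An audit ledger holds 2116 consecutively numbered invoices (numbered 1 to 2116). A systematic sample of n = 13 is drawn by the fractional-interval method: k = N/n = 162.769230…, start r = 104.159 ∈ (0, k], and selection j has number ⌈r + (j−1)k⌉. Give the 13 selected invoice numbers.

j=1: r + 0k = 104.159 → ⌈·⌉ = 105
j=2: r + 1k = 266.928230… → ⌈·⌉ = 267
j=3: r + 2k = 429.697461… → ⌈·⌉ = 430
j=4: r + 3k = 592.466692… → ⌈·⌉ = 593
j=5: r + 4k = 755.235923… → ⌈·⌉ = 756
j=6: r + 5k = 918.005153… → ⌈·⌉ = 919
j=7: r + 6k = 1080.774384… → ⌈·⌉ = 1081
j=8: r + 7k = 1243.543615… → ⌈·⌉ = 1244
j=9: r + 8k = 1406.312846… → ⌈·⌉ = 1407
j=10: r + 9k = 1569.082076… → ⌈·⌉ = 1570
j=11: r + 10k = 1731.851307… → ⌈·⌉ = 1732
j=12: r + 11k = 1894.620538… → ⌈·⌉ = 1895
j=13: r + 12k = 2057.389769… → ⌈·⌉ = 2058

105, 267, 430, 593, 756, 919, 1081, 1244, 1407, 1570, 1732, 1895, 2058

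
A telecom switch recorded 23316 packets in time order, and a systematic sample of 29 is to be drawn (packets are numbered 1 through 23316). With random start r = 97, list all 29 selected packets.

97, 901, 1705, 2509, 3313, 4117, 4921, 5725, 6529, 7333, 8137, 8941, 9745, 10549, 11353, 12157, 12961, 13765, 14569, 15373, 16177, 16981, 17785, 18589, 19393, 20197, 21001, 21805, 22609

k = N/n = 23316/29 = 804
packet 1: 97
packet 2: 97 + 804 = 901
packet 3: 901 + 804 = 1705
packet 4: 1705 + 804 = 2509
packet 5: 2509 + 804 = 3313
packet 6: 3313 + 804 = 4117
packet 7: 4117 + 804 = 4921
packet 8: 4921 + 804 = 5725
packet 9: 5725 + 804 = 6529
packet 10: 6529 + 804 = 7333
packet 11: 7333 + 804 = 8137
packet 12: 8137 + 804 = 8941
packet 13: 8941 + 804 = 9745
packet 14: 9745 + 804 = 10549
packet 15: 10549 + 804 = 11353
packet 16: 11353 + 804 = 12157
packet 17: 12157 + 804 = 12961
packet 18: 12961 + 804 = 13765
packet 19: 13765 + 804 = 14569
packet 20: 14569 + 804 = 15373
packet 21: 15373 + 804 = 16177
packet 22: 16177 + 804 = 16981
packet 23: 16981 + 804 = 17785
packet 24: 17785 + 804 = 18589
packet 25: 18589 + 804 = 19393
packet 26: 19393 + 804 = 20197
packet 27: 20197 + 804 = 21001
packet 28: 21001 + 804 = 21805
packet 29: 21805 + 804 = 22609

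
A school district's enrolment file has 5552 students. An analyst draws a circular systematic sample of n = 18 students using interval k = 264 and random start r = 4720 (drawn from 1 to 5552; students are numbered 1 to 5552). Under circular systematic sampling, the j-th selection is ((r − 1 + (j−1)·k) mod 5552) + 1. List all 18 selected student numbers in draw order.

4720, 4984, 5248, 5512, 224, 488, 752, 1016, 1280, 1544, 1808, 2072, 2336, 2600, 2864, 3128, 3392, 3656

Selection 1: 4720
Selection 2: 4720 + 264 = 4984
Selection 3: 4984 + 264 = 5248
Selection 4: 5248 + 264 = 5512
Selection 5: 5512 + 264 = 5776 → 5776 − 5552 = 224
Selection 6: 224 + 264 = 488
Selection 7: 488 + 264 = 752
Selection 8: 752 + 264 = 1016
Selection 9: 1016 + 264 = 1280
Selection 10: 1280 + 264 = 1544
Selection 11: 1544 + 264 = 1808
Selection 12: 1808 + 264 = 2072
Selection 13: 2072 + 264 = 2336
Selection 14: 2336 + 264 = 2600
Selection 15: 2600 + 264 = 2864
Selection 16: 2864 + 264 = 3128
Selection 17: 3128 + 264 = 3392
Selection 18: 3392 + 264 = 3656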